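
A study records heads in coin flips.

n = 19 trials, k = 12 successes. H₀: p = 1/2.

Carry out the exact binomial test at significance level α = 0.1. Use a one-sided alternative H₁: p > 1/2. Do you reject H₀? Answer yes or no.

reject H₀: no

Exact binomial: n=19, k=12, p₀=1/2=0.5000
P(X≥12) from Σ C(n,i)·p₀^i·(1−p₀)^(n−i)
p-value (one-sided, H₁ greater) = 0.17964
At α=0.1: p ≥ α → fail to reject H₀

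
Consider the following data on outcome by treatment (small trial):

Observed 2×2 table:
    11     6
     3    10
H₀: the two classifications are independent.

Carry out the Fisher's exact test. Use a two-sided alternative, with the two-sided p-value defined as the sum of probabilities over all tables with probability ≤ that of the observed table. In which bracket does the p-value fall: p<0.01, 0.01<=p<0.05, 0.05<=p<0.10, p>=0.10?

Margins: r₁=17, r₂=13, c₁=14, c₂=16, n=30
p_obs = C(17,11)·C(13,3)/C(30,14); sum pmf over tables with pmf ≤ p_obs
p-value (two-sided) = 0.03293
→ bracket: 0.01<=p<0.05

p-value bracket: 0.01<=p<0.05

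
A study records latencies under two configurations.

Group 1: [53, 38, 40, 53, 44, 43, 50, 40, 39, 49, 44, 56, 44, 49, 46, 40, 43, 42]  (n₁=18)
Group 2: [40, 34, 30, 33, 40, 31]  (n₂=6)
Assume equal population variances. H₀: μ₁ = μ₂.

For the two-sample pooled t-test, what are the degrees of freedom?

df = n₁ + n₂ − 2 = 18 + 6 − 2 = 22

degrees of freedom = 22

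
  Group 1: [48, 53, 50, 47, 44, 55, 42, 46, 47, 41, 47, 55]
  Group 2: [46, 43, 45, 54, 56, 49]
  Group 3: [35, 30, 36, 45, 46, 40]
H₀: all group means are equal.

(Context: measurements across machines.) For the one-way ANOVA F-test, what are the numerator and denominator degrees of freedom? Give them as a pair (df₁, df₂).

k = 3 groups, N = 24 total
df = (k−1, N−k) = (3−1, 24−3) = (2, 21)

degrees of freedom = [2, 21]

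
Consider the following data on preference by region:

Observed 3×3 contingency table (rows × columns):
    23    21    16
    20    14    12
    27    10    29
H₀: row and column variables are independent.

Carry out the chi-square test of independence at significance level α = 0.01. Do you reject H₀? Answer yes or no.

reject H₀: no

Row totals [60, 46, 66], col totals [70, 45, 57], n=172
χ² = (23−24.42)²/24.42 + (21−15.70)²/15.70 + (16−19.88)²/19.88 + (20−18.72)²/18.72 + (14−12.03)²/12.03 + (12−15.24)²/15.24 + (27−26.86)²/26.86 + (10−17.27)²/17.27 + (29−21.87)²/21.87 = 9.1130
df = 4
p-value (upper-tail) = 0.05834
At α=0.01: p ≥ α → fail to reject H₀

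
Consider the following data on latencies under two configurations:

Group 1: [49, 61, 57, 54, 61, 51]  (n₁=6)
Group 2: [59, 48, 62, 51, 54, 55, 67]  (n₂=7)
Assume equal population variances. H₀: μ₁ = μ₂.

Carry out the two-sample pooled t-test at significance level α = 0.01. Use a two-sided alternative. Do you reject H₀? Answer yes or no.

x̄₁=55.500, s₁=5.050, n₁=6
x̄₂=56.571, s₂=6.554, n₂=7
s_p² = [5·5.050² + 6·6.554²]/11 = 35.0195
SE = √(s_p²·(1/6+1/7)) = 3.2923
t = (55.500−56.571)/3.2923 = -0.3254
df = 11
p-value (two-sided) = 0.75096
At α=0.01: p ≥ α → fail to reject H₀

reject H₀: no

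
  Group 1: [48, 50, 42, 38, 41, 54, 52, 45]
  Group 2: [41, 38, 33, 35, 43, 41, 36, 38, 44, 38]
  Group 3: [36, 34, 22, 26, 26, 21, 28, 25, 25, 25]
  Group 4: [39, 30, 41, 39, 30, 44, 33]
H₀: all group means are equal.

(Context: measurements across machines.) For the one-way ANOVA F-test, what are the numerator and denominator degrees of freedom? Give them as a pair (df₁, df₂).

degrees of freedom = [3, 31]

k = 4 groups, N = 35 total
df = (k−1, N−k) = (4−1, 35−4) = (3, 31)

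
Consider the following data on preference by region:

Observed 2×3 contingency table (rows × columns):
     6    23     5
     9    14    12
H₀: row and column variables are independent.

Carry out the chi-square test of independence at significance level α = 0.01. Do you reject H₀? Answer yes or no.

Row totals [34, 35], col totals [15, 37, 17], n=69
χ² = (6−7.39)²/7.39 + (23−18.23)²/18.23 + (5−8.38)²/8.38 + (9−7.61)²/7.61 + (14−18.77)²/18.77 + (12−8.62)²/8.62 = 5.6582
df = 2
p-value (upper-tail) = 0.05906
At α=0.01: p ≥ α → fail to reject H₀

reject H₀: no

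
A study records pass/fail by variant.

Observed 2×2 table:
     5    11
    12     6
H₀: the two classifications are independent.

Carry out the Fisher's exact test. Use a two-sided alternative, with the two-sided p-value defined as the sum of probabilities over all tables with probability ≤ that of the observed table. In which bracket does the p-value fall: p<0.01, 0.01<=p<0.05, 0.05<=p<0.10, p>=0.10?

Margins: r₁=16, r₂=18, c₁=17, c₂=17, n=34
p_obs = C(16,5)·C(18,12)/C(34,17); sum pmf over tables with pmf ≤ p_obs
p-value (two-sided) = 0.08441
→ bracket: 0.05<=p<0.10

p-value bracket: 0.05<=p<0.10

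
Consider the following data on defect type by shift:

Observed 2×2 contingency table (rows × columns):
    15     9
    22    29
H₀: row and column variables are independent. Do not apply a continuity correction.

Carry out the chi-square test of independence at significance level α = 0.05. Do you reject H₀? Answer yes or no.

reject H₀: no

Row totals [24, 51], col totals [37, 38], n=75
χ² = (15−11.84)²/11.84 + (9−12.16)²/12.16 + (22−25.16)²/25.16 + (29−25.84)²/25.84 = 2.4479
df = 1
p-value (upper-tail) = 0.11768
At α=0.05: p ≥ α → fail to reject H₀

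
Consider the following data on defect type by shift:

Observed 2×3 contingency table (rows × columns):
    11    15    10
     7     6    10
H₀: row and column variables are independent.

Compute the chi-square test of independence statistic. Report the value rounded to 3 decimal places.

test statistic = 1.978

Row totals [36, 23], col totals [18, 21, 20], n=59
χ² = (11−10.98)²/10.98 + (15−12.81)²/12.81 + (10−12.20)²/12.20 + (7−7.02)²/7.02 + (6−8.19)²/8.19 + (10−7.80)²/7.80 = 1.9776
df = 2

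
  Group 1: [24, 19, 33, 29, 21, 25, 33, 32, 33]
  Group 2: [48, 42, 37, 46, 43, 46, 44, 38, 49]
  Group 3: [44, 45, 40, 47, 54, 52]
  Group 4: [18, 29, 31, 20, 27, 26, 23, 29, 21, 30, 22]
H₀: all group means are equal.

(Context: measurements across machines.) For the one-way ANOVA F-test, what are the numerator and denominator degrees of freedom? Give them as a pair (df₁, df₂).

degrees of freedom = [3, 31]

k = 4 groups, N = 35 total
df = (k−1, N−k) = (4−1, 35−4) = (3, 31)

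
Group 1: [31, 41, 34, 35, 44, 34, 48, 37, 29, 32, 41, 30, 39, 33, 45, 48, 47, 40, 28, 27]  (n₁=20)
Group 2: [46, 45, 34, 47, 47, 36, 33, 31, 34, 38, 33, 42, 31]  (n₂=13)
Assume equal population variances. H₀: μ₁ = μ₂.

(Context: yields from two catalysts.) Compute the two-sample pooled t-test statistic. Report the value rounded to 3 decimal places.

test statistic = -0.457

x̄₁=37.150, s₁=6.854, n₁=20
x̄₂=38.231, s₂=6.287, n₂=13
s_p² = [19·6.854² + 12·6.287²]/31 = 44.0922
SE = √(s_p²·(1/20+1/13)) = 2.3657
t = (37.150−38.231)/2.3657 = -0.4569
df = 31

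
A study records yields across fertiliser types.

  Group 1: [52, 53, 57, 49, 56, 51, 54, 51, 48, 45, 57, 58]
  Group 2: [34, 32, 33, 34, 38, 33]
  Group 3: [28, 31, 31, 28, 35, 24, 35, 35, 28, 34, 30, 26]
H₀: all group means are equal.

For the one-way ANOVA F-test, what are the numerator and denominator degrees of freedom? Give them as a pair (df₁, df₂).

k = 3 groups, N = 30 total
df = (k−1, N−k) = (3−1, 30−3) = (2, 27)

degrees of freedom = [2, 27]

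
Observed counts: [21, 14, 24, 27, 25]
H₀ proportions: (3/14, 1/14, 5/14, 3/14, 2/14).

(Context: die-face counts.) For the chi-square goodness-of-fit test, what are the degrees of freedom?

degrees of freedom = 4

df = k − 1 = 5 − 1 = 4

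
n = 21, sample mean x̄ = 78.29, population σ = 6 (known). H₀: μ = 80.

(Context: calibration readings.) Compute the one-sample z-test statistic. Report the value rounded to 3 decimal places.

SE = σ/√n = 6/√21 = 1.3093
z = (x̄−μ₀)/SE = (78.29−80)/1.3093 = -1.3060

test statistic = -1.306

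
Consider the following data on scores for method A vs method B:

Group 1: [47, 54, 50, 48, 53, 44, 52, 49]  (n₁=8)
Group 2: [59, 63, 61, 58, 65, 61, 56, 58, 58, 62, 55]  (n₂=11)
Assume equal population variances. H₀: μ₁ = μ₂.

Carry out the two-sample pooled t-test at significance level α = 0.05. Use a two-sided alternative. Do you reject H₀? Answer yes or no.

reject H₀: yes

x̄₁=49.625, s₁=3.335, n₁=8
x̄₂=59.636, s₂=3.042, n₂=11
s_p² = [7·3.335² + 10·3.042²]/17 = 10.0247
SE = √(s_p²·(1/8+1/11)) = 1.4712
t = (49.625−59.636)/1.4712 = -6.8049
df = 17
p-value (two-sided) = 0.00000
At α=0.05: p < α → reject H₀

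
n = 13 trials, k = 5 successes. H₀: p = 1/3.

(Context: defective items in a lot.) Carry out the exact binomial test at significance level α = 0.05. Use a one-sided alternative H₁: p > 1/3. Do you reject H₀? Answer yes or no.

reject H₀: no

Exact binomial: n=13, k=5, p₀=1/3=0.3333
P(X≥5) from Σ C(n,i)·p₀^i·(1−p₀)^(n−i)
p-value (one-sided, H₁ greater) = 0.44796
At α=0.05: p ≥ α → fail to reject H₀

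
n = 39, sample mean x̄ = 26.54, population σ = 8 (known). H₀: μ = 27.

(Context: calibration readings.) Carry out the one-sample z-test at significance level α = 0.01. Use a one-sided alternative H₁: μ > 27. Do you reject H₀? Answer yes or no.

SE = σ/√n = 8/√39 = 1.2810
z = (x̄−μ₀)/SE = (26.54−27)/1.2810 = -0.3591
p-value (one-sided, H₁ greater) = 0.64024
At α=0.01: p ≥ α → fail to reject H₀

reject H₀: no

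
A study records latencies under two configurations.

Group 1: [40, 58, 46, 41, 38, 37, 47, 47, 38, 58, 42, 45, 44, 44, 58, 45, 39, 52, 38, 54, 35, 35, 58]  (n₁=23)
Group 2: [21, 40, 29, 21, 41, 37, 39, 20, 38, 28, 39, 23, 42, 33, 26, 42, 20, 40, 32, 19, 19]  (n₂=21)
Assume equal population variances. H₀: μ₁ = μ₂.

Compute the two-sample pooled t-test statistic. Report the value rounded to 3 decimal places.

x̄₁=45.174, s₁=7.726, n₁=23
x̄₂=30.905, s₂=8.814, n₂=21
s_p² = [22·7.726² + 20·8.814²]/42 = 68.2646
SE = √(s_p²·(1/23+1/21)) = 2.4937
t = (45.174−30.905)/2.4937 = 5.7220
df = 42

test statistic = 5.722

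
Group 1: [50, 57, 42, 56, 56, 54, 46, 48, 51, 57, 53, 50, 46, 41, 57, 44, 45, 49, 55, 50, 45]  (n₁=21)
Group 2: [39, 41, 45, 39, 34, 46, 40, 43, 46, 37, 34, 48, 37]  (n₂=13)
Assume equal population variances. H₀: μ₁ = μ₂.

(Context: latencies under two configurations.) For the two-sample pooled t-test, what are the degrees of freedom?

df = n₁ + n₂ − 2 = 21 + 13 − 2 = 32

degrees of freedom = 32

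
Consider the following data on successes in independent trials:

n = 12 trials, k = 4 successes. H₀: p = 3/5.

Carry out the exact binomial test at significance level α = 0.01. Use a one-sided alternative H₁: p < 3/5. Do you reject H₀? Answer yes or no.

Exact binomial: n=12, k=4, p₀=3/5=0.6000
P(X≤4) from Σ C(n,i)·p₀^i·(1−p₀)^(n−i)
p-value (one-sided, H₁ less) = 0.05731
At α=0.01: p ≥ α → fail to reject H₀

reject H₀: no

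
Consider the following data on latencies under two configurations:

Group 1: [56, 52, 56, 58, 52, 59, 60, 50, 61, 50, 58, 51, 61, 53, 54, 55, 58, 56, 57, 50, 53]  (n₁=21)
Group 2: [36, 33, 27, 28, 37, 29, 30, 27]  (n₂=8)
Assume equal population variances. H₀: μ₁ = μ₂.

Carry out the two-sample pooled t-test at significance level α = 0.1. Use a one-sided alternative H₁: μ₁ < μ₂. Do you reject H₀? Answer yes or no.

reject H₀: no

x̄₁=55.238, s₁=3.632, n₁=21
x̄₂=30.875, s₂=3.980, n₂=8
s_p² = [20·3.632² + 7·3.980²]/27 = 13.8772
SE = √(s_p²·(1/21+1/8)) = 1.5477
t = (55.238−30.875)/1.5477 = 15.7412
df = 27
p-value (one-sided, H₁ less) = 1.00000
At α=0.1: p ≥ α → fail to reject H₀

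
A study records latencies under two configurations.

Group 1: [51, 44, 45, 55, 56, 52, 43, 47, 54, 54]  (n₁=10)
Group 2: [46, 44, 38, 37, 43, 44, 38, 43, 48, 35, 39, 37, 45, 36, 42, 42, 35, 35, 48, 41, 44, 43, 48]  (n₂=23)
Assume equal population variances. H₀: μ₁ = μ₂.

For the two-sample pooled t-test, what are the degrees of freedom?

df = n₁ + n₂ − 2 = 10 + 23 − 2 = 31

degrees of freedom = 31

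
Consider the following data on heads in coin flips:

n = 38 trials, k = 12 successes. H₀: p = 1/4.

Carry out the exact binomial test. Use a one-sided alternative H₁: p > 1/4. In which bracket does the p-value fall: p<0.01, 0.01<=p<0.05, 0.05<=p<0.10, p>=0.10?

p-value bracket: p>=0.10

Exact binomial: n=38, k=12, p₀=1/4=0.2500
P(X≥12) from Σ C(n,i)·p₀^i·(1−p₀)^(n−i)
p-value (one-sided, H₁ greater) = 0.22278
→ bracket: p>=0.10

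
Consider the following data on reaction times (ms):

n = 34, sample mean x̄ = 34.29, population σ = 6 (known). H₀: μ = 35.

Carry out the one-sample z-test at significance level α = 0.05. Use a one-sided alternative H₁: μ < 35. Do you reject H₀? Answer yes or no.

SE = σ/√n = 6/√34 = 1.0290
z = (x̄−μ₀)/SE = (34.29−35)/1.0290 = -0.6900
p-value (one-sided, H₁ less) = 0.24510
At α=0.05: p ≥ α → fail to reject H₀

reject H₀: no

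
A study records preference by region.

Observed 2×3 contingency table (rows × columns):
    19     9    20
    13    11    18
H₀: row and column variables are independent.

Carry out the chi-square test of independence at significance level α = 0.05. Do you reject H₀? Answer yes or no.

Row totals [48, 42], col totals [32, 20, 38], n=90
χ² = (19−17.07)²/17.07 + (9−10.67)²/10.67 + (20−20.27)²/20.27 + (13−14.93)²/14.93 + (11−9.33)²/9.33 + (18−17.73)²/17.73 = 1.0349
df = 2
p-value (upper-tail) = 0.59605
At α=0.05: p ≥ α → fail to reject H₀

reject H₀: no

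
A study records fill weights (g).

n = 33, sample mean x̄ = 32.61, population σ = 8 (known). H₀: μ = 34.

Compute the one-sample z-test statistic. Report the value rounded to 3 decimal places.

test statistic = -0.998

SE = σ/√n = 8/√33 = 1.3926
z = (x̄−μ₀)/SE = (32.61−34)/1.3926 = -0.9981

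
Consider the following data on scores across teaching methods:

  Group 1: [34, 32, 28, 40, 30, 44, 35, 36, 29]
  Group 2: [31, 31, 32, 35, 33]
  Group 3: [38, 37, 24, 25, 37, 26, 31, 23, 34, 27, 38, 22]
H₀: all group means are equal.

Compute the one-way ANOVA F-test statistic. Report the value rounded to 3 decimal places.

test statistic = 1.459

Group means [34.22, 32.40, 30.17], grand mean 32.000
SSB = Σnᵢ(x̄ᵢ−x̄)² = 85.578; SSW = ΣΣ(x−x̄ᵢ)² = 674.422
MSB = 85.578/2 = 42.7889; MSW = 674.422/23 = 29.3227
F = MSB/MSW = 1.4592
df = (2, 23)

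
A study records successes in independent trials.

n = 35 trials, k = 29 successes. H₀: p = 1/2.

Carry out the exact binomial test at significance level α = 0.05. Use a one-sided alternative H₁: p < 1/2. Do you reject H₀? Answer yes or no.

reject H₀: no

Exact binomial: n=35, k=29, p₀=1/2=0.5000
P(X≤29) from Σ C(n,i)·p₀^i·(1−p₀)^(n−i)
p-value (one-sided, H₁ less) = 0.99999
At α=0.05: p ≥ α → fail to reject H₀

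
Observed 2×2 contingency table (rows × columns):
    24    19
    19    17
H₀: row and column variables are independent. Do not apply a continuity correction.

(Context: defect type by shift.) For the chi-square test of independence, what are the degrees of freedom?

degrees of freedom = 1

df = (r−1)(c−1) = (2−1)·(2−1) = 1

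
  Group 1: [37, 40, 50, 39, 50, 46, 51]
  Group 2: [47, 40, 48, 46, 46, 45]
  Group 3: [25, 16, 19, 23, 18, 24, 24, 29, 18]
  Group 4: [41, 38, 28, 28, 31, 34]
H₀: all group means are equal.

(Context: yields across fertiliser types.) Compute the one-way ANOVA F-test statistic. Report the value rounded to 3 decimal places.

test statistic = 43.021

Group means [44.71, 45.33, 21.78, 33.33], grand mean 35.036
SSB = Σnᵢ(x̄ᵢ−x̄)² = 2891.313; SSW = ΣΣ(x−x̄ᵢ)² = 537.651
MSB = 2891.313/3 = 963.7712; MSW = 537.651/24 = 22.4021
F = MSB/MSW = 43.0214
df = (3, 24)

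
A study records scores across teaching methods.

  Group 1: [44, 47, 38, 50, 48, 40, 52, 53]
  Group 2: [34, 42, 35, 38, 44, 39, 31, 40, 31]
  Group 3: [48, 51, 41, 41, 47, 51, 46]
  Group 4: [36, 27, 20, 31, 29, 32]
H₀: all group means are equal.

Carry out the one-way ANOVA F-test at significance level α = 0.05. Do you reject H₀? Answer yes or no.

Group means [46.50, 37.11, 46.43, 29.17], grand mean 40.200
SSB = Σnᵢ(x̄ᵢ−x̄)² = 1405.363; SSW = ΣΣ(x−x̄ᵢ)² = 631.437
MSB = 1405.363/3 = 468.4545; MSW = 631.437/26 = 24.2860
F = MSB/MSW = 19.2891
df = (3, 26)
p-value (upper-tail) = 0.00000
At α=0.05: p < α → reject H₀

reject H₀: yes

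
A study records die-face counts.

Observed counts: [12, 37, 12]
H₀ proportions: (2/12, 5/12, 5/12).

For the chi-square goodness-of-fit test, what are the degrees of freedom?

degrees of freedom = 2

df = k − 1 = 3 − 1 = 2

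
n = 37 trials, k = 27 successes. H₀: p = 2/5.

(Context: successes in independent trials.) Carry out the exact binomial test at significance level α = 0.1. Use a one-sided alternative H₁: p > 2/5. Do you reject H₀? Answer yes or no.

Exact binomial: n=37, k=27, p₀=2/5=0.4000
P(X≥27) from Σ C(n,i)·p₀^i·(1−p₀)^(n−i)
p-value (one-sided, H₁ greater) = 0.00005
At α=0.1: p < α → reject H₀

reject H₀: yes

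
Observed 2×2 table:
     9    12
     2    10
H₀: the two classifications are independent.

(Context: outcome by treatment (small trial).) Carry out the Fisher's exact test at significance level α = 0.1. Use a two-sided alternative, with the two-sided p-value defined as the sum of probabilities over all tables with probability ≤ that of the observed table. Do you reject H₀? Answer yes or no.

reject H₀: no

Margins: r₁=21, r₂=12, c₁=11, c₂=22, n=33
p_obs = C(21,9)·C(12,2)/C(33,11); sum pmf over tables with pmf ≤ p_obs
p-value (two-sided) = 0.24922
At α=0.1: p ≥ α → fail to reject H₀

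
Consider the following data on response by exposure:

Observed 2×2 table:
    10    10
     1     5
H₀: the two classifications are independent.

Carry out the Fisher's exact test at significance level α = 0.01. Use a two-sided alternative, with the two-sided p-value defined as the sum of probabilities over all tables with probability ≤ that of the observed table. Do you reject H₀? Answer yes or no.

Margins: r₁=20, r₂=6, c₁=11, c₂=15, n=26
p_obs = C(20,10)·C(6,1)/C(26,11); sum pmf over tables with pmf ≤ p_obs
p-value (two-sided) = 0.19732
At α=0.01: p ≥ α → fail to reject H₀

reject H₀: no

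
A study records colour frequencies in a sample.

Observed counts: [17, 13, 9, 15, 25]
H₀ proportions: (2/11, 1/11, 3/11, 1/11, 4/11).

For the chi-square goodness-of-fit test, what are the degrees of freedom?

degrees of freedom = 4

df = k − 1 = 5 − 1 = 4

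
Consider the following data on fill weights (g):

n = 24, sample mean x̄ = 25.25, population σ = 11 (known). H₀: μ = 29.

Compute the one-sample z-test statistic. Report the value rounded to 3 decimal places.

test statistic = -1.670

SE = σ/√n = 11/√24 = 2.2454
z = (x̄−μ₀)/SE = (25.25−29)/2.2454 = -1.6701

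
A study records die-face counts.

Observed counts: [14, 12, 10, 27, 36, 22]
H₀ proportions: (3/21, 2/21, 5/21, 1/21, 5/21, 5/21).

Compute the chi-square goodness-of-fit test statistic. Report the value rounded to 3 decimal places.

test statistic = 94.612

n = 121; E_i = n·p_i = [17.29, 11.52, 28.81, 5.76, 28.81, 28.81]
χ² = (14−17.29)²/17.29 + (12−11.52)²/11.52 + (10−28.81)²/28.81 + (27−5.76)²/5.76 + (36−28.81)²/28.81 + (22−28.81)²/28.81 = 94.6116
df = 5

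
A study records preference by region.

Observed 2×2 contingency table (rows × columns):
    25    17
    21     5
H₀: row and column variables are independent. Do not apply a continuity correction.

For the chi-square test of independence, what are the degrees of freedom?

df = (r−1)(c−1) = (2−1)·(2−1) = 1

degrees of freedom = 1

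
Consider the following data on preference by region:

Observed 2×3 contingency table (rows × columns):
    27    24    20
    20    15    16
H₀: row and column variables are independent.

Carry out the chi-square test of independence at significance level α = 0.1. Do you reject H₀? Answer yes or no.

Row totals [71, 51], col totals [47, 39, 36], n=122
χ² = (27−27.35)²/27.35 + (24−22.70)²/22.70 + (20−20.95)²/20.95 + (20−19.65)²/19.65 + (15−16.30)²/16.30 + (16−15.05)²/15.05 = 0.2931
df = 2
p-value (upper-tail) = 0.86368
At α=0.1: p ≥ α → fail to reject H₀

reject H₀: no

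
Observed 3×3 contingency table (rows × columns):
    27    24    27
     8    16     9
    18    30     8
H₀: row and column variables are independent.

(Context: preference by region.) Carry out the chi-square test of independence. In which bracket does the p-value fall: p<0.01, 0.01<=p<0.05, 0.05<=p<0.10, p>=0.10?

p-value bracket: 0.01<=p<0.05

Row totals [78, 33, 56], col totals [53, 70, 44], n=167
χ² = (27−24.75)²/24.75 + (24−32.69)²/32.69 + (27−20.55)²/20.55 + (8−10.47)²/10.47 + (16−13.83)²/13.83 + (9−8.69)²/8.69 + (18−17.77)²/17.77 + (30−23.47)²/23.47 + (8−14.75)²/14.75 = 10.3840
df = 4
p-value (upper-tail) = 0.03443
→ bracket: 0.01<=p<0.05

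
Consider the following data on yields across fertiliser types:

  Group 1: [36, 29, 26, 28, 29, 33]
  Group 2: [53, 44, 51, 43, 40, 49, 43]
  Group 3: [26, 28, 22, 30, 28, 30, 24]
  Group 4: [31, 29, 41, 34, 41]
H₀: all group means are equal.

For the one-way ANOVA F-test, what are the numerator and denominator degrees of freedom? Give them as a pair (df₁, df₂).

k = 4 groups, N = 25 total
df = (k−1, N−k) = (4−1, 25−4) = (3, 21)

degrees of freedom = [3, 21]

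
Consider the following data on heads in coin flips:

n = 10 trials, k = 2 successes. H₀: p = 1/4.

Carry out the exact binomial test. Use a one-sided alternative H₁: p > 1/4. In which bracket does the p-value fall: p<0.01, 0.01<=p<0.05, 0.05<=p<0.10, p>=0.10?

Exact binomial: n=10, k=2, p₀=1/4=0.2500
P(X≥2) from Σ C(n,i)·p₀^i·(1−p₀)^(n−i)
p-value (one-sided, H₁ greater) = 0.75597
→ bracket: p>=0.10

p-value bracket: p>=0.10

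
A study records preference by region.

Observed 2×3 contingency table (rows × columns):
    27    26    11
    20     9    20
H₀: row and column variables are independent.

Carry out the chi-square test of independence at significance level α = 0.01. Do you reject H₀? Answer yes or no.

Row totals [64, 49], col totals [47, 35, 31], n=113
χ² = (27−26.62)²/26.62 + (26−19.82)²/19.82 + (11−17.56)²/17.56 + (20−20.38)²/20.38 + (9−15.18)²/15.18 + (20−13.44)²/13.44 = 10.0994
df = 2
p-value (upper-tail) = 0.00641
At α=0.01: p < α → reject H₀

reject H₀: yes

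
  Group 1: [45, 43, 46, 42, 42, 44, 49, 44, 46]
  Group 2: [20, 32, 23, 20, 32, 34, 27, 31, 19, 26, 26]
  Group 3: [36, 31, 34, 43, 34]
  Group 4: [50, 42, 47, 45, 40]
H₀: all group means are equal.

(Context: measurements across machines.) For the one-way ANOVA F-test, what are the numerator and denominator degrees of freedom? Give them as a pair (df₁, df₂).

k = 4 groups, N = 30 total
df = (k−1, N−k) = (4−1, 30−4) = (3, 26)

degrees of freedom = [3, 26]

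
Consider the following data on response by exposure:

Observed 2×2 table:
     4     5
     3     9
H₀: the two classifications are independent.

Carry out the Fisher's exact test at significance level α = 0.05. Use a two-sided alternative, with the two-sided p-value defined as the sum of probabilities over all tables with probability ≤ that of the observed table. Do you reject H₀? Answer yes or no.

reject H₀: no

Margins: r₁=9, r₂=12, c₁=7, c₂=14, n=21
p_obs = C(9,4)·C(12,3)/C(21,7); sum pmf over tables with pmf ≤ p_obs
p-value (two-sided) = 0.39721
At α=0.05: p ≥ α → fail to reject H₀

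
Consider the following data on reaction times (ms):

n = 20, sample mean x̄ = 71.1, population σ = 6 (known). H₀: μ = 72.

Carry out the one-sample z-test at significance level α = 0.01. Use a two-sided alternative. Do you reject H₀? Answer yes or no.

SE = σ/√n = 6/√20 = 1.3416
z = (x̄−μ₀)/SE = (71.1−72)/1.3416 = -0.6708
p-value (two-sided) = 0.50233
At α=0.01: p ≥ α → fail to reject H₀

reject H₀: no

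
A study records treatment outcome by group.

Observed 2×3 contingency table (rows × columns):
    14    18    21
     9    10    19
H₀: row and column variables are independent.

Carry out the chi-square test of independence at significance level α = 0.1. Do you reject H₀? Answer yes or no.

Row totals [53, 38], col totals [23, 28, 40], n=91
χ² = (14−13.40)²/13.40 + (18−16.31)²/16.31 + (21−23.30)²/23.30 + (9−9.60)²/9.60 + (10−11.69)²/11.69 + (19−16.70)²/16.70 = 1.0281
df = 2
p-value (upper-tail) = 0.59808
At α=0.1: p ≥ α → fail to reject H₀

reject H₀: no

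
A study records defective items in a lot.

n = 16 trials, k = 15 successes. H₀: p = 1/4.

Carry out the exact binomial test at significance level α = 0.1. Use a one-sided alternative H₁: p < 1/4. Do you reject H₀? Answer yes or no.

Exact binomial: n=16, k=15, p₀=1/4=0.2500
P(X≤15) from Σ C(n,i)·p₀^i·(1−p₀)^(n−i)
p-value (one-sided, H₁ less) = 1.00000
At α=0.1: p ≥ α → fail to reject H₀

reject H₀: no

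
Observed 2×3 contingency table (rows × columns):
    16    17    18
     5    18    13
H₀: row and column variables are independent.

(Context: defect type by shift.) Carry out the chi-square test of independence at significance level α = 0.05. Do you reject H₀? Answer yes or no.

Row totals [51, 36], col totals [21, 35, 31], n=87
χ² = (16−12.31)²/12.31 + (17−20.52)²/20.52 + (18−18.17)²/18.17 + (5−8.69)²/8.69 + (18−14.48)²/14.48 + (13−12.83)²/12.83 = 4.1336
df = 2
p-value (upper-tail) = 0.12659
At α=0.05: p ≥ α → fail to reject H₀

reject H₀: no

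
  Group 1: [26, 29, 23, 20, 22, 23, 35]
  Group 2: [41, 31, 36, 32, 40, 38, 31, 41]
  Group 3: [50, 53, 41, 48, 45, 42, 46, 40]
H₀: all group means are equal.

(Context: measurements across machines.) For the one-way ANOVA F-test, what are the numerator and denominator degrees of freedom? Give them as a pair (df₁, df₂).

degrees of freedom = [2, 20]

k = 3 groups, N = 23 total
df = (k−1, N−k) = (3−1, 23−3) = (2, 20)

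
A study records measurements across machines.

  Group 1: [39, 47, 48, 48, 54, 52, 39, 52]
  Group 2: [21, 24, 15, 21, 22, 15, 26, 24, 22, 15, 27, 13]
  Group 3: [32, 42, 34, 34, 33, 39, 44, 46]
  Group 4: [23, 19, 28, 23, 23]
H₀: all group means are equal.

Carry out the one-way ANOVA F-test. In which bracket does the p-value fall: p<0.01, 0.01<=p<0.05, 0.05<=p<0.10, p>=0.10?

Group means [47.38, 20.42, 38.00, 23.20], grand mean 31.636
SSB = Σnᵢ(x̄ᵢ−x̄)² = 4172.045; SSW = ΣΣ(x−x̄ᵢ)² = 727.592
MSB = 4172.045/3 = 1390.6816; MSW = 727.592/29 = 25.0894
F = MSB/MSW = 55.4291
df = (3, 29)
p-value (upper-tail) = 0.00000
→ bracket: p<0.01

p-value bracket: p<0.01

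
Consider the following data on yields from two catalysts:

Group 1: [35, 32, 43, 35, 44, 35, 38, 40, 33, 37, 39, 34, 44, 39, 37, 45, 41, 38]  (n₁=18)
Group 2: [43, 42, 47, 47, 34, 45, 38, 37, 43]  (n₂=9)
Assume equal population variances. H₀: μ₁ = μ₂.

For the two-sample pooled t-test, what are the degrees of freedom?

degrees of freedom = 25

df = n₁ + n₂ − 2 = 18 + 9 − 2 = 25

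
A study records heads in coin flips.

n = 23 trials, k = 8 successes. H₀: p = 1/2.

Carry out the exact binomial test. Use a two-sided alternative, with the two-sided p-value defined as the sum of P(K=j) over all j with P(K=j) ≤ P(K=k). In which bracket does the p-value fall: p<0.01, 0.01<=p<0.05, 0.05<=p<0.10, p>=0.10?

Exact binomial: n=23, k=8, p₀=1/2=0.5000
P(X=j) = C(n,j)·p₀^j·(1−p₀)^(n−j); p = Σ P(X=j) over j with P(X=j) ≤ P(X=8)
p-value (two-sided) = 0.21004
→ bracket: p>=0.10

p-value bracket: p>=0.10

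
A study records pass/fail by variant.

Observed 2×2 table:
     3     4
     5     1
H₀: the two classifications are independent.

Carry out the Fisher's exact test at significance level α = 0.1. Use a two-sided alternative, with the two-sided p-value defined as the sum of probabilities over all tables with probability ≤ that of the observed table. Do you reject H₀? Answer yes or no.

reject H₀: no

Margins: r₁=7, r₂=6, c₁=8, c₂=5, n=13
p_obs = C(7,3)·C(6,5)/C(13,8); sum pmf over tables with pmf ≤ p_obs
p-value (two-sided) = 0.26573
At α=0.1: p ≥ α → fail to reject H₀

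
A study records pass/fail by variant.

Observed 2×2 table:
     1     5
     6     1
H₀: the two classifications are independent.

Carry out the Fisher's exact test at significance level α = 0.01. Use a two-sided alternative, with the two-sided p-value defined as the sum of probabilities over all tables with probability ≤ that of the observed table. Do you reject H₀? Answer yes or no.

Margins: r₁=6, r₂=7, c₁=7, c₂=6, n=13
p_obs = C(6,1)·C(7,6)/C(13,7); sum pmf over tables with pmf ≤ p_obs
p-value (two-sided) = 0.02914
At α=0.01: p ≥ α → fail to reject H₀

reject H₀: no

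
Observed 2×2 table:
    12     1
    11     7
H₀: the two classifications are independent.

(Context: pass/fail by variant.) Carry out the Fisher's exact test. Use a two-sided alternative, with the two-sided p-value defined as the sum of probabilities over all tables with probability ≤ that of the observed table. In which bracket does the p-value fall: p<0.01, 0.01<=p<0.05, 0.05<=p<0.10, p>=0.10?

p-value bracket: 0.05<=p<0.10

Margins: r₁=13, r₂=18, c₁=23, c₂=8, n=31
p_obs = C(13,12)·C(18,11)/C(31,23); sum pmf over tables with pmf ≤ p_obs
p-value (two-sided) = 0.09535
→ bracket: 0.05<=p<0.10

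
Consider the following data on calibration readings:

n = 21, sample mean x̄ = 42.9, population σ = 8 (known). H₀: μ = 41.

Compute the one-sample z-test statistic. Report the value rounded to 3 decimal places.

test statistic = 1.088

SE = σ/√n = 8/√21 = 1.7457
z = (x̄−μ₀)/SE = (42.9−41)/1.7457 = 1.0884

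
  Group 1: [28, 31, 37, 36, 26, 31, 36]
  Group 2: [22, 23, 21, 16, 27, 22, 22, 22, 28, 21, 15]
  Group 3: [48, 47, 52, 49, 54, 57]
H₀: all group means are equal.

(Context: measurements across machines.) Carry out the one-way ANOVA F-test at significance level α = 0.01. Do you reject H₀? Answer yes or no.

Group means [32.14, 21.73, 51.17], grand mean 32.125
SSB = Σnᵢ(x̄ᵢ−x̄)² = 3364.753; SSW = ΣΣ(x−x̄ᵢ)² = 333.872
MSB = 3364.753/2 = 1682.3764; MSW = 333.872/21 = 15.8987
F = MSB/MSW = 105.8186
df = (2, 21)
p-value (upper-tail) = 0.00000
At α=0.01: p < α → reject H₀

reject H₀: yes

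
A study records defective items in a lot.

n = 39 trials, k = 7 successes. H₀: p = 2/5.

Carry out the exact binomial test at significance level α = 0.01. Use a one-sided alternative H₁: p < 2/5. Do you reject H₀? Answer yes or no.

reject H₀: yes

Exact binomial: n=39, k=7, p₀=2/5=0.4000
P(X≤7) from Σ C(n,i)·p₀^i·(1−p₀)^(n−i)
p-value (one-sided, H₁ less) = 0.00286
At α=0.01: p < α → reject H₀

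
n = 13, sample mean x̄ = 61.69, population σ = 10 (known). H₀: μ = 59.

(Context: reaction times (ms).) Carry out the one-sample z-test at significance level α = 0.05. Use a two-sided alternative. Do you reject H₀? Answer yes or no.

reject H₀: no

SE = σ/√n = 10/√13 = 2.7735
z = (x̄−μ₀)/SE = (61.69−59)/2.7735 = 0.9699
p-value (two-sided) = 0.33210
At α=0.05: p ≥ α → fail to reject H₀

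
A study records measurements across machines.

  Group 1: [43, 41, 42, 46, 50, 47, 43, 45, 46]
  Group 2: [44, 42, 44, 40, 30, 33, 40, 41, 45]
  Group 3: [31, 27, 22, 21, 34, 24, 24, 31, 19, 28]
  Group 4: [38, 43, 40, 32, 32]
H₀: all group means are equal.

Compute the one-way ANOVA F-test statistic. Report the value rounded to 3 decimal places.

Group means [44.78, 39.89, 26.10, 37.00], grand mean 36.606
SSB = Σnᵢ(x̄ᵢ−x̄)² = 1802.534; SSW = ΣΣ(x−x̄ᵢ)² = 587.344
MSB = 1802.534/3 = 600.8448; MSW = 587.344/29 = 20.2533
F = MSB/MSW = 29.6666
df = (3, 29)

test statistic = 29.667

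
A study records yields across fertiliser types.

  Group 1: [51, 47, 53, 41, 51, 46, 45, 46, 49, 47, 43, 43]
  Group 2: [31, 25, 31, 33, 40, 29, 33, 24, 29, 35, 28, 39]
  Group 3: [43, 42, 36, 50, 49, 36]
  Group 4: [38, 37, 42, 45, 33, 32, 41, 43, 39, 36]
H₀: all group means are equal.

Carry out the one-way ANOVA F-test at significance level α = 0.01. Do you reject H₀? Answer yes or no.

Group means [46.83, 31.42, 42.67, 38.60], grand mean 39.525
SSB = Σnᵢ(x̄ᵢ−x̄)² = 1497.658; SSW = ΣΣ(x−x̄ᵢ)² = 760.317
MSB = 1497.658/3 = 499.2194; MSW = 760.317/36 = 21.1199
F = MSB/MSW = 23.6374
df = (3, 36)
p-value (upper-tail) = 0.00000
At α=0.01: p < α → reject H₀

reject H₀: yes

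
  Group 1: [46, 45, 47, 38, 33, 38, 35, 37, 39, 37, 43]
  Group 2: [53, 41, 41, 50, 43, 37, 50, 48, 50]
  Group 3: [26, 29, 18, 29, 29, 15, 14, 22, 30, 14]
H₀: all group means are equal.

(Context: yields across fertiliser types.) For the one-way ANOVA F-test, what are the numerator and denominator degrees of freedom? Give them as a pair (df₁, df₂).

degrees of freedom = [2, 27]

k = 3 groups, N = 30 total
df = (k−1, N−k) = (3−1, 30−3) = (2, 27)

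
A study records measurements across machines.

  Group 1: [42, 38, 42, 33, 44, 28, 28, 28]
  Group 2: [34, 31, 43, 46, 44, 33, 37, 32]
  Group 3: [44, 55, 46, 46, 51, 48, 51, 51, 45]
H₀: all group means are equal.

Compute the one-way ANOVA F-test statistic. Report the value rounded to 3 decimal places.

test statistic = 13.691

Group means [35.38, 37.50, 48.56], grand mean 40.800
SSB = Σnᵢ(x̄ᵢ−x̄)² = 863.903; SSW = ΣΣ(x−x̄ᵢ)² = 694.097
MSB = 863.903/2 = 431.9514; MSW = 694.097/22 = 31.5499
F = MSB/MSW = 13.6911
df = (2, 22)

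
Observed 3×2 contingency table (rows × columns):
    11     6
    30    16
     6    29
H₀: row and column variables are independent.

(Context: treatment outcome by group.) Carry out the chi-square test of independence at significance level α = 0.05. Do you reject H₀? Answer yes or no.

reject H₀: yes

Row totals [17, 46, 35], col totals [47, 51], n=98
χ² = (11−8.15)²/8.15 + (6−8.85)²/8.85 + (30−22.06)²/22.06 + (16−23.94)²/23.94 + (6−16.79)²/16.79 + (29−18.21)²/18.21 = 20.7170
df = 2
p-value (upper-tail) = 0.00003
At α=0.05: p < α → reject H₀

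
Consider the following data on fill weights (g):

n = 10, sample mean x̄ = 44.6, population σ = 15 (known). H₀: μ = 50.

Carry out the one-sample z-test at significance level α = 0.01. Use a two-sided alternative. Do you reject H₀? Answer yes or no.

SE = σ/√n = 15/√10 = 4.7434
z = (x̄−μ₀)/SE = (44.6−50)/4.7434 = -1.1384
p-value (two-sided) = 0.25495
At α=0.01: p ≥ α → fail to reject H₀

reject H₀: no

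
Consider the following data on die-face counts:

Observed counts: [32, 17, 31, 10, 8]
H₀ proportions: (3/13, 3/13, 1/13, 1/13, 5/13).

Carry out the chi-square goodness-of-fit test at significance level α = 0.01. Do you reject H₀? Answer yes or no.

reject H₀: yes

n = 98; E_i = n·p_i = [22.62, 22.62, 7.54, 7.54, 37.69]
χ² = (32−22.62)²/22.62 + (17−22.62)²/22.62 + (31−7.54)²/7.54 + (10−7.54)²/7.54 + (8−37.69)²/37.69 = 102.5007
df = 4
p-value (upper-tail) = 0.00000
At α=0.01: p < α → reject H₀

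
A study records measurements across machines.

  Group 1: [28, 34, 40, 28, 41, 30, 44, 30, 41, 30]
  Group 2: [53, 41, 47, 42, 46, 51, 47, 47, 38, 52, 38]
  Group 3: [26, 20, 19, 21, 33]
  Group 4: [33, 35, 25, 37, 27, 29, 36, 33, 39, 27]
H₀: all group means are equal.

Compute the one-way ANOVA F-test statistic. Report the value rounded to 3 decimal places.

test statistic = 21.183

Group means [34.60, 45.64, 23.80, 32.10], grand mean 35.778
SSB = Σnᵢ(x̄ᵢ−x̄)² = 1935.577; SSW = ΣΣ(x−x̄ᵢ)² = 974.645
MSB = 1935.577/3 = 645.1923; MSW = 974.645/32 = 30.4577
F = MSB/MSW = 21.1832
df = (3, 32)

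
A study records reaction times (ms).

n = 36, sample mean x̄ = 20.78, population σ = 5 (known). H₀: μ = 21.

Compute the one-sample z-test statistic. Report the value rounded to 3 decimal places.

test statistic = -0.264

SE = σ/√n = 5/√36 = 0.8333
z = (x̄−μ₀)/SE = (20.78−21)/0.8333 = -0.2640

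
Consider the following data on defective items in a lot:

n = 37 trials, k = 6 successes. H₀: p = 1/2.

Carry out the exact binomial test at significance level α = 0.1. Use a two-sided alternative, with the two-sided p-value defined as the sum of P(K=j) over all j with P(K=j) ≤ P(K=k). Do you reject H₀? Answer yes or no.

reject H₀: yes

Exact binomial: n=37, k=6, p₀=1/2=0.5000
P(X=j) = C(n,j)·p₀^j·(1−p₀)^(n−j); p = Σ P(X=j) over j with P(X=j) ≤ P(X=6)
p-value (two-sided) = 0.00004
At α=0.1: p < α → reject H₀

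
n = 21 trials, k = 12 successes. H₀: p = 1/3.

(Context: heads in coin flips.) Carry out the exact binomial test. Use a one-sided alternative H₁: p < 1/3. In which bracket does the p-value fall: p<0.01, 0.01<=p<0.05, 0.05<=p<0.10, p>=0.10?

p-value bracket: p>=0.10

Exact binomial: n=21, k=12, p₀=1/3=0.3333
P(X≤12) from Σ C(n,i)·p₀^i·(1−p₀)^(n−i)
p-value (one-sided, H₁ less) = 0.99319
→ bracket: p>=0.10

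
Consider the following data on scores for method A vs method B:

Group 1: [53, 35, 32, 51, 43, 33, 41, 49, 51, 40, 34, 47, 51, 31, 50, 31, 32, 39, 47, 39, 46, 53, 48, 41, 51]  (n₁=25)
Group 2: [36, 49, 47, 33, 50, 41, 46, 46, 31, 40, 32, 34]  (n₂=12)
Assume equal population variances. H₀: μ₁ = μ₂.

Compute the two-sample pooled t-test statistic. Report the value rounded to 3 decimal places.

test statistic = 0.873

x̄₁=42.720, s₁=7.716, n₁=25
x̄₂=40.417, s₂=7.051, n₂=12
s_p² = [24·7.716² + 11·7.051²]/35 = 56.4559
SE = √(s_p²·(1/25+1/12)) = 2.6387
t = (42.720−40.417)/2.6387 = 0.8729
df = 35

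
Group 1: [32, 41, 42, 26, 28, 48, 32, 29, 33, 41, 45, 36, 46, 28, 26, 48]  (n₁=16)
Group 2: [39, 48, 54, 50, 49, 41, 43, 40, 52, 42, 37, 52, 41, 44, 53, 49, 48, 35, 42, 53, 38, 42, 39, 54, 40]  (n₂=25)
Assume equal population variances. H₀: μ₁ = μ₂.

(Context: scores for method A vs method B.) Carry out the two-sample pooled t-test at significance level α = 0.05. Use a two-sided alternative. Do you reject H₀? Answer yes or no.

x̄₁=36.312, s₁=8.048, n₁=16
x̄₂=45.000, s₂=5.993, n₂=25
s_p² = [15·8.048² + 24·5.993²]/39 = 47.0112
SE = √(s_p²·(1/16+1/25)) = 2.1951
t = (36.312−45.000)/2.1951 = -3.9576
df = 39
p-value (two-sided) = 0.00031
At α=0.05: p < α → reject H₀

reject H₀: yes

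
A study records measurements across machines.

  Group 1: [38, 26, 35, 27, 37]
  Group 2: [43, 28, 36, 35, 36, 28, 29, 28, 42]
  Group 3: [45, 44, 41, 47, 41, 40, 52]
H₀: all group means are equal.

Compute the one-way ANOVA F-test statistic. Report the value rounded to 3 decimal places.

test statistic = 9.549

Group means [32.60, 33.89, 44.29], grand mean 37.048
SSB = Σnᵢ(x̄ᵢ−x̄)² = 555.435; SSW = ΣΣ(x−x̄ᵢ)² = 523.517
MSB = 555.435/2 = 277.7175; MSW = 523.517/18 = 29.0843
F = MSB/MSW = 9.5487
df = (2, 18)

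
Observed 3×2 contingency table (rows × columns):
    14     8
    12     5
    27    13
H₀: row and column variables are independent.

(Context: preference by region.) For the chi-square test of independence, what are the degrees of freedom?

df = (r−1)(c−1) = (3−1)·(2−1) = 2

degrees of freedom = 2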